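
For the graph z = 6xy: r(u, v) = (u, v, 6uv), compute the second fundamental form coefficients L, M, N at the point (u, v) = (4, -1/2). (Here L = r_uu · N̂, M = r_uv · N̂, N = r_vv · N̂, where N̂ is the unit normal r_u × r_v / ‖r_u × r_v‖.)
L = 0;  M = 3*sqrt(586)/293;  N = 0

Compute the unit normal N̂(u, v) = (-6*v/sqrt(36*u^2 + 36*v^2 + 1), -6*u/sqrt(36*u^2 + 36*v^2 + 1), 1/sqrt(36*u^2 + 36*v^2 + 1)), and the second partials r_uu, r_uv, r_vv. Take dot products:
  L(u, v) = r_uu · N̂ = 0,
  M(u, v) = r_uv · N̂ = 6/sqrt(36*u^2 + 36*v^2 + 1),
  N(u, v) = r_vv · N̂ = 0.
Evaluating at (u, v) = (4, -1/2):
  L = 0, M = 3*sqrt(586)/293, N = 0.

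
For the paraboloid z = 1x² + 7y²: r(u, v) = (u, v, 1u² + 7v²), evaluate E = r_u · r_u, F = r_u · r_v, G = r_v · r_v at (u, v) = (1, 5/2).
E = 5;  F = 70;  G = 1226

Partials: r_u = (1, 0, 2*u), r_v = (0, 1, 14*v). As functions of (u, v):
  E = r_u · r_u = 4*u^2 + 1,
  F = r_u · r_v = 28*u*v,
  G = r_v · r_v = 196*v^2 + 1.
Evaluating at (u, v) = (1, 5/2): E = 5, F = 70, G = 1226.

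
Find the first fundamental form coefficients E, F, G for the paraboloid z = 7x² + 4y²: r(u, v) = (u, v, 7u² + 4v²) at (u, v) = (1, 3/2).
E = 197;  F = 168;  G = 145

Partials: r_u = (1, 0, 14*u), r_v = (0, 1, 8*v). As functions of (u, v):
  E = r_u · r_u = 196*u^2 + 1,
  F = r_u · r_v = 112*u*v,
  G = r_v · r_v = 64*v^2 + 1.
Evaluating at (u, v) = (1, 3/2): E = 197, F = 168, G = 145.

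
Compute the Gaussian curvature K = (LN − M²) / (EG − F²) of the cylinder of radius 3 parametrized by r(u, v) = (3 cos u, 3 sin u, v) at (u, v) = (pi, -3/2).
K = 0

Coefficients of the first fundamental form: E = 9, F = 0, G = 1.
Coefficients of the second fundamental form: L = -3, M = 0, N = 0.
Assemble K = (LN − M²)/(EG − F²) = 0. At (u, v) = (pi, -3/2): K = 0.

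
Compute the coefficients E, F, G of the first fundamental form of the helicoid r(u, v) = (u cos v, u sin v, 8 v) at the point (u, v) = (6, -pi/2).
E = 1;  F = 0;  G = 100

Partials: r_u = (cos(v), sin(v), 0), r_v = (-u*sin(v), u*cos(v), 8). As functions of (u, v):
  E = r_u · r_u = 1,
  F = r_u · r_v = 0,
  G = r_v · r_v = u^2 + 64.
Evaluating at (u, v) = (6, -pi/2): E = 1, F = 0, G = 100.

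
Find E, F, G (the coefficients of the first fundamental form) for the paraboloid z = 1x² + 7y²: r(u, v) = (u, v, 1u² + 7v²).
E = 4*u^2 + 1;  F = 28*u*v;  G = 196*v^2 + 1

Compute partials: r_u = (1, 0, 2*u), r_v = (0, 1, 14*v). Then
  E = r_u · r_u = 4*u^2 + 1,
  F = r_u · r_v = 28*u*v,
  G = r_v · r_v = 196*v^2 + 1.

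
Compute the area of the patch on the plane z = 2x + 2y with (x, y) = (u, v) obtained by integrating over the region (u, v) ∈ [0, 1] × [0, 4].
Area = 12

Area = ∫∫ √(EG − F²) du dv with √(EG − F²) = 3. Integrating over [0, 1] × [0, 4] gives 12.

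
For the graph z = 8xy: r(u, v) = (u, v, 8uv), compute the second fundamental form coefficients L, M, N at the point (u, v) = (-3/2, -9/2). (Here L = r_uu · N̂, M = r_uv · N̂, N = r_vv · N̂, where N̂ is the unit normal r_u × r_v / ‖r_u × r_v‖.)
L = 0;  M = 8*sqrt(1441)/1441;  N = 0

Compute the unit normal N̂(u, v) = (-8*v/sqrt(64*u^2 + 64*v^2 + 1), -8*u/sqrt(64*u^2 + 64*v^2 + 1), 1/sqrt(64*u^2 + 64*v^2 + 1)), and the second partials r_uu, r_uv, r_vv. Take dot products:
  L(u, v) = r_uu · N̂ = 0,
  M(u, v) = r_uv · N̂ = 8/sqrt(64*u^2 + 64*v^2 + 1),
  N(u, v) = r_vv · N̂ = 0.
Evaluating at (u, v) = (-3/2, -9/2):
  L = 0, M = 8*sqrt(1441)/1441, N = 0.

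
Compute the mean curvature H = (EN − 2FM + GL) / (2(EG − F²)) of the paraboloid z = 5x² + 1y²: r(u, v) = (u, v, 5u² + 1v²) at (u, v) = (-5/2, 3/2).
H = 676*sqrt(635)/403225

With E = 100*u^2 + 1, F = 20*u*v, G = 4*v^2 + 1, L = 10/sqrt(100*u^2 + 4*v^2 + 1), M = 0, N = 2/sqrt(100*u^2 + 4*v^2 + 1), assemble
  H = (EN − 2FM + GL) / (2(EG − F²)) = 2*(50*u^2 + 10*v^2 + 3)/(100*u^2 + 4*v^2 + 1)^(3/2).
At (u, v) = (-5/2, 3/2): H = 676*sqrt(635)/403225.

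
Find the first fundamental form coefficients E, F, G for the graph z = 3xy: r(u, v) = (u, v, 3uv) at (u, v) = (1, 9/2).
E = 733/4;  F = 81/2;  G = 10

Partials: r_u = (1, 0, 3*v), r_v = (0, 1, 3*u). As functions of (u, v):
  E = r_u · r_u = 9*v^2 + 1,
  F = r_u · r_v = 9*u*v,
  G = r_v · r_v = 9*u^2 + 1.
Evaluating at (u, v) = (1, 9/2): E = 733/4, F = 81/2, G = 10.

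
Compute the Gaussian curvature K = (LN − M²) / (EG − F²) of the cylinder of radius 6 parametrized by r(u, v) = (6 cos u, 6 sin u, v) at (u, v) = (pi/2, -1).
K = 0

Coefficients of the first fundamental form: E = 36, F = 0, G = 1.
Coefficients of the second fundamental form: L = -6, M = 0, N = 0.
Assemble K = (LN − M²)/(EG − F²) = 0. At (u, v) = (pi/2, -1): K = 0.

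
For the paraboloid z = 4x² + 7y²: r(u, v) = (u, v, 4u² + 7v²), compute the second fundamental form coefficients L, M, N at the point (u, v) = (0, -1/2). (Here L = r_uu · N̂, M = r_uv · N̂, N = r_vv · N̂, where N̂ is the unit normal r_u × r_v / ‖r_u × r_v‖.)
L = 4*sqrt(2)/5;  M = 0;  N = 7*sqrt(2)/5

Compute the unit normal N̂(u, v) = (-8*u/sqrt(64*u^2 + 196*v^2 + 1), -14*v/sqrt(64*u^2 + 196*v^2 + 1), 1/sqrt(64*u^2 + 196*v^2 + 1)), and the second partials r_uu, r_uv, r_vv. Take dot products:
  L(u, v) = r_uu · N̂ = 8/sqrt(64*u^2 + 196*v^2 + 1),
  M(u, v) = r_uv · N̂ = 0,
  N(u, v) = r_vv · N̂ = 14/sqrt(64*u^2 + 196*v^2 + 1).
Evaluating at (u, v) = (0, -1/2):
  L = 4*sqrt(2)/5, M = 0, N = 7*sqrt(2)/5.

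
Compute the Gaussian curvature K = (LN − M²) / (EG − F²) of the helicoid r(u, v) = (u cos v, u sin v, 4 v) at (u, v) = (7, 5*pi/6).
K = -16/4225

Coefficients of the first fundamental form: E = 1, F = 0, G = u^2 + 16.
Coefficients of the second fundamental form: L = 0, M = -4/sqrt(u^2 + 16), N = 0.
Assemble K = (LN − M²)/(EG − F²) = -16/(u^2 + 16)^2. At (u, v) = (7, 5*pi/6): K = -16/4225.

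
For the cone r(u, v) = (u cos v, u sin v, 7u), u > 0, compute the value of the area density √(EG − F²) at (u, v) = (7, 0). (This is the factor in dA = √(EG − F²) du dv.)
√(EG − F²)|_{(7, 0)} = 35*sqrt(2)

E = 50, F = 0, G = u^2, so EG − F² = 50*u^2. Taking the positive square root: √(EG − F²) = 5*sqrt(2)*Abs(u). At (u, v) = (7, 0): 35*sqrt(2).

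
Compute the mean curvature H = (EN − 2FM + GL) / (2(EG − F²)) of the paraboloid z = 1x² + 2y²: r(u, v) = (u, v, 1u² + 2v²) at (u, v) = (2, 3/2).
H = 71*sqrt(53)/2809

With E = 4*u^2 + 1, F = 8*u*v, G = 16*v^2 + 1, L = 2/sqrt(4*u^2 + 16*v^2 + 1), M = 0, N = 4/sqrt(4*u^2 + 16*v^2 + 1), assemble
  H = (EN − 2FM + GL) / (2(EG − F²)) = (8*u^2 + 16*v^2 + 3)/(4*u^2 + 16*v^2 + 1)^(3/2).
At (u, v) = (2, 3/2): H = 71*sqrt(53)/2809.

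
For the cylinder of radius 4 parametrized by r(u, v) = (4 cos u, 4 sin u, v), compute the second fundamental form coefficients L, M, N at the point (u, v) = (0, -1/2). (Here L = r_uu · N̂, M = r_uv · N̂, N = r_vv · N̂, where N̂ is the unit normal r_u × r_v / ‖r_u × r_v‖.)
L = -4;  M = 0;  N = 0

Compute the unit normal N̂(u, v) = (cos(u), sin(u), 0), and the second partials r_uu, r_uv, r_vv. Take dot products:
  L(u, v) = r_uu · N̂ = -4,
  M(u, v) = r_uv · N̂ = 0,
  N(u, v) = r_vv · N̂ = 0.
Evaluating at (u, v) = (0, -1/2):
  L = -4, M = 0, N = 0.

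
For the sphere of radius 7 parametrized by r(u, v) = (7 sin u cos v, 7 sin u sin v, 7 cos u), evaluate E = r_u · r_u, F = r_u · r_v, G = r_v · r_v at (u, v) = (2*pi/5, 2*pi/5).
E = 49;  F = 0;  G = 49*sqrt(5)/8 + 245/8

Partials: r_u = (7*cos(u)*cos(v), 7*sin(v)*cos(u), -7*sin(u)), r_v = (-7*sin(u)*sin(v), 7*sin(u)*cos(v), 0). As functions of (u, v):
  E = r_u · r_u = 49,
  F = r_u · r_v = 0,
  G = r_v · r_v = 49*sin(u)^2.
Evaluating at (u, v) = (2*pi/5, 2*pi/5): E = 49, F = 0, G = 49*sqrt(5)/8 + 245/8.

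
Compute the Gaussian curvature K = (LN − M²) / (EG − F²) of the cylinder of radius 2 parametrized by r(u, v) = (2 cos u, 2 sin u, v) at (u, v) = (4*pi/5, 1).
K = 0

Coefficients of the first fundamental form: E = 4, F = 0, G = 1.
Coefficients of the second fundamental form: L = -2, M = 0, N = 0.
Assemble K = (LN − M²)/(EG − F²) = 0. At (u, v) = (4*pi/5, 1): K = 0.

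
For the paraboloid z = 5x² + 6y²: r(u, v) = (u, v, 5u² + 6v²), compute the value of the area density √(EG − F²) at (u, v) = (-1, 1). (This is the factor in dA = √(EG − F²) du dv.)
√(EG − F²)|_{(-1, 1)} = 7*sqrt(5)

E = 100*u^2 + 1, F = 120*u*v, G = 144*v^2 + 1, so EG − F² = 100*u^2 + 144*v^2 + 1. Taking the positive square root: √(EG − F²) = sqrt(100*u^2 + 144*v^2 + 1). At (u, v) = (-1, 1): 7*sqrt(5).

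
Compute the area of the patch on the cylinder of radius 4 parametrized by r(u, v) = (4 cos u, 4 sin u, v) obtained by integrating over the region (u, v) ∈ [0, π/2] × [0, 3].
Area = 6*pi

Area = ∫∫ √(EG − F²) du dv with √(EG − F²) = 4. Integrating over [0, π/2] × [0, 3] gives 6*pi.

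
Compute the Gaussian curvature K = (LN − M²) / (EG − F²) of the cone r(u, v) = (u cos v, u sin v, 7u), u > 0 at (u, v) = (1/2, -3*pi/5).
K = 0

Coefficients of the first fundamental form: E = 50, F = 0, G = u^2.
Coefficients of the second fundamental form: L = 0, M = 0, N = 7*sqrt(2)*u^2/(10*Abs(u)).
Assemble K = (LN − M²)/(EG − F²) = 0. At (u, v) = (1/2, -3*pi/5): K = 0.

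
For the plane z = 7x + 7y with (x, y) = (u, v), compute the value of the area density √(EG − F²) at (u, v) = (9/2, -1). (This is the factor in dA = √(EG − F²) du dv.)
√(EG − F²)|_{(9/2, -1)} = 3*sqrt(11)

E = 50, F = 49, G = 50, so EG − F² = 99. Taking the positive square root: √(EG − F²) = 3*sqrt(11). At (u, v) = (9/2, -1): 3*sqrt(11).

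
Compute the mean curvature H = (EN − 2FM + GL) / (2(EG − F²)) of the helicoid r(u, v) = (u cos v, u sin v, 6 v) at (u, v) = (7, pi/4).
H = 0

With E = 1, F = 0, G = u^2 + 36, L = 0, M = -6/sqrt(u^2 + 36), N = 0, assemble
  H = (EN − 2FM + GL) / (2(EG − F²)) = 0.
At (u, v) = (7, pi/4): H = 0.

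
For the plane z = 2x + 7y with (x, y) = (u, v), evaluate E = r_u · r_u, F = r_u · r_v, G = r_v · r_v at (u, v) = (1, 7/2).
E = 5;  F = 14;  G = 50

Partials: r_u = (1, 0, 2), r_v = (0, 1, 7). As functions of (u, v):
  E = r_u · r_u = 5,
  F = r_u · r_v = 14,
  G = r_v · r_v = 50.
Evaluating at (u, v) = (1, 7/2): E = 5, F = 14, G = 50.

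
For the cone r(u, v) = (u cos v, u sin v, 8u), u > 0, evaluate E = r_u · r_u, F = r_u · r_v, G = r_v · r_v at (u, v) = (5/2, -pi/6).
E = 65;  F = 0;  G = 25/4

Partials: r_u = (cos(v), sin(v), 8), r_v = (-u*sin(v), u*cos(v), 0). As functions of (u, v):
  E = r_u · r_u = 65,
  F = r_u · r_v = 0,
  G = r_v · r_v = u^2.
Evaluating at (u, v) = (5/2, -pi/6): E = 65, F = 0, G = 25/4.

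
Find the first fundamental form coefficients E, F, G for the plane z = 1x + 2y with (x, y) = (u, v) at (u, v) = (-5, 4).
E = 2;  F = 2;  G = 5

Partials: r_u = (1, 0, 1), r_v = (0, 1, 2). As functions of (u, v):
  E = r_u · r_u = 2,
  F = r_u · r_v = 2,
  G = r_v · r_v = 5.
Evaluating at (u, v) = (-5, 4): E = 2, F = 2, G = 5.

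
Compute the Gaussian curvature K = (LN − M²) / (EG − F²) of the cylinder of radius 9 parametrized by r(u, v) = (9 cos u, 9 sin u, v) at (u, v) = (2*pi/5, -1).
K = 0

Coefficients of the first fundamental form: E = 81, F = 0, G = 1.
Coefficients of the second fundamental form: L = -9, M = 0, N = 0.
Assemble K = (LN − M²)/(EG − F²) = 0. At (u, v) = (2*pi/5, -1): K = 0.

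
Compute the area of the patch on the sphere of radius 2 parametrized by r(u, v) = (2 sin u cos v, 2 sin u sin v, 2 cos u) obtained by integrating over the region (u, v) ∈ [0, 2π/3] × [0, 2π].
Area = 12*pi

Area = ∫∫ √(EG − F²) du dv with √(EG − F²) = 4*Abs(sin(u)). Integrating over [0, 2π/3] × [0, 2π] gives 12*pi.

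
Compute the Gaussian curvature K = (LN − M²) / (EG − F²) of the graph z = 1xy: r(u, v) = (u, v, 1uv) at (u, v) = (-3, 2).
K = -1/196

Coefficients of the first fundamental form: E = v^2 + 1, F = u*v, G = u^2 + 1.
Coefficients of the second fundamental form: L = 0, M = 1/sqrt(u^2 + v^2 + 1), N = 0.
Assemble K = (LN − M²)/(EG − F²) = 1/((u^2*v^2 - (u^2 + 1)*(v^2 + 1))*(u^2 + v^2 + 1)). At (u, v) = (-3, 2): K = -1/196.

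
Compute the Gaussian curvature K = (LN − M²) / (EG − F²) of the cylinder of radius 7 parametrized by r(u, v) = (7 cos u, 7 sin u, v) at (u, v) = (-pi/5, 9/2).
K = 0

Coefficients of the first fundamental form: E = 49, F = 0, G = 1.
Coefficients of the second fundamental form: L = -7, M = 0, N = 0.
Assemble K = (LN − M²)/(EG − F²) = 0. At (u, v) = (-pi/5, 9/2): K = 0.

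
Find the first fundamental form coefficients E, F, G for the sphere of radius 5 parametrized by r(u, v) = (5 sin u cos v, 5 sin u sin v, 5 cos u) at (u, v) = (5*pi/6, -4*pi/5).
E = 25;  F = 0;  G = 25/4

Partials: r_u = (5*cos(u)*cos(v), 5*sin(v)*cos(u), -5*sin(u)), r_v = (-5*sin(u)*sin(v), 5*sin(u)*cos(v), 0). As functions of (u, v):
  E = r_u · r_u = 25,
  F = r_u · r_v = 0,
  G = r_v · r_v = 25*sin(u)^2.
Evaluating at (u, v) = (5*pi/6, -4*pi/5): E = 25, F = 0, G = 25/4.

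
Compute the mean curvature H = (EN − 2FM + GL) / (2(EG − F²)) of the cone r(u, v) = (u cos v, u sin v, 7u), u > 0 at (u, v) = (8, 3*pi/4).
H = 7*sqrt(2)/160

With E = 50, F = 0, G = u^2, L = 0, M = 0, N = 7*sqrt(2)*u^2/(10*Abs(u)), assemble
  H = (EN − 2FM + GL) / (2(EG − F²)) = 7*sqrt(2)/(20*Abs(u)).
At (u, v) = (8, 3*pi/4): H = 7*sqrt(2)/160.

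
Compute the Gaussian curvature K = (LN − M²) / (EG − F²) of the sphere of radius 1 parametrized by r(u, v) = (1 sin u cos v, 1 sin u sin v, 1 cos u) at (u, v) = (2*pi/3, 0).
K = 1

Coefficients of the first fundamental form: E = 1, F = 0, G = sin(u)^2.
Coefficients of the second fundamental form: L = -sin(u)/Abs(sin(u)), M = 0, N = -sin(u)^3/Abs(sin(u)).
Assemble K = (LN − M²)/(EG − F²) = 1. At (u, v) = (2*pi/3, 0): K = 1.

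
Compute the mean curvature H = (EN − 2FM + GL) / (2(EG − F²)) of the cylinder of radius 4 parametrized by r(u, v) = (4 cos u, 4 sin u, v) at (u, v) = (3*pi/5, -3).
H = -1/8

With E = 16, F = 0, G = 1, L = -4, M = 0, N = 0, assemble
  H = (EN − 2FM + GL) / (2(EG − F²)) = -1/8.
At (u, v) = (3*pi/5, -3): H = -1/8.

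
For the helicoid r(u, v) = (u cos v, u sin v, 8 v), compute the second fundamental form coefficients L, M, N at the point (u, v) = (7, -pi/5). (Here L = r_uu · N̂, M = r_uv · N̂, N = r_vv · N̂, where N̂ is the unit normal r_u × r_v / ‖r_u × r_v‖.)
L = 0;  M = -8*sqrt(113)/113;  N = 0

Compute the unit normal N̂(u, v) = (8*sin(v)/sqrt(u^2 + 64), -8*cos(v)/sqrt(u^2 + 64), u/sqrt(u^2 + 64)), and the second partials r_uu, r_uv, r_vv. Take dot products:
  L(u, v) = r_uu · N̂ = 0,
  M(u, v) = r_uv · N̂ = -8/sqrt(u^2 + 64),
  N(u, v) = r_vv · N̂ = 0.
Evaluating at (u, v) = (7, -pi/5):
  L = 0, M = -8*sqrt(113)/113, N = 0.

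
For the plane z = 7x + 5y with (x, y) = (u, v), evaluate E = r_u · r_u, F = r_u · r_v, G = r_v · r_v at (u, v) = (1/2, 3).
E = 50;  F = 35;  G = 26

Partials: r_u = (1, 0, 7), r_v = (0, 1, 5). As functions of (u, v):
  E = r_u · r_u = 50,
  F = r_u · r_v = 35,
  G = r_v · r_v = 26.
Evaluating at (u, v) = (1/2, 3): E = 50, F = 35, G = 26.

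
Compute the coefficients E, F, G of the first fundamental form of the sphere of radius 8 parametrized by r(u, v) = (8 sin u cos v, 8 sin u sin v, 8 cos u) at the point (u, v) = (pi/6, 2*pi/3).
E = 64;  F = 0;  G = 16

Partials: r_u = (8*cos(u)*cos(v), 8*sin(v)*cos(u), -8*sin(u)), r_v = (-8*sin(u)*sin(v), 8*sin(u)*cos(v), 0). As functions of (u, v):
  E = r_u · r_u = 64,
  F = r_u · r_v = 0,
  G = r_v · r_v = 64*sin(u)^2.
Evaluating at (u, v) = (pi/6, 2*pi/3): E = 64, F = 0, G = 16.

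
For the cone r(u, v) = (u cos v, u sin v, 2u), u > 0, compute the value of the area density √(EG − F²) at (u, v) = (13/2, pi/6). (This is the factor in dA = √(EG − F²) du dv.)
√(EG − F²)|_{(13/2, pi/6)} = 13*sqrt(5)/2

E = 5, F = 0, G = u^2, so EG − F² = 5*u^2. Taking the positive square root: √(EG − F²) = sqrt(5)*Abs(u). At (u, v) = (13/2, pi/6): 13*sqrt(5)/2.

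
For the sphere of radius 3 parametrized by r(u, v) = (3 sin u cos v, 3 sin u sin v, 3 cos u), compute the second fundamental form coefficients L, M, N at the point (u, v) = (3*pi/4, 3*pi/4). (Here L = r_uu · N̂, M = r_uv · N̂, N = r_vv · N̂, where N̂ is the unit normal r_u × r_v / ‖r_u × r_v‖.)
L = -3;  M = 0;  N = -3/2

Compute the unit normal N̂(u, v) = (sin(u)^2*cos(v)/Abs(sin(u)), sin(u)^2*sin(v)/Abs(sin(u)), sin(2*u)/(2*Abs(sin(u)))), and the second partials r_uu, r_uv, r_vv. Take dot products:
  L(u, v) = r_uu · N̂ = -3*sin(u)/Abs(sin(u)),
  M(u, v) = r_uv · N̂ = 0,
  N(u, v) = r_vv · N̂ = -3*sin(u)^3/Abs(sin(u)).
Evaluating at (u, v) = (3*pi/4, 3*pi/4):
  L = -3, M = 0, N = -3/2.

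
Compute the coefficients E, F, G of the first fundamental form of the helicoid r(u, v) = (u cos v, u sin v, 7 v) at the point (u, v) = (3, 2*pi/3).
E = 1;  F = 0;  G = 58

Partials: r_u = (cos(v), sin(v), 0), r_v = (-u*sin(v), u*cos(v), 7). As functions of (u, v):
  E = r_u · r_u = 1,
  F = r_u · r_v = 0,
  G = r_v · r_v = u^2 + 49.
Evaluating at (u, v) = (3, 2*pi/3): E = 1, F = 0, G = 58.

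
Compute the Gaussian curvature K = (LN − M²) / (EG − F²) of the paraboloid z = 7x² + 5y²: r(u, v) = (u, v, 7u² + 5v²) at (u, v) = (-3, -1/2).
K = 7/160205

Coefficients of the first fundamental form: E = 196*u^2 + 1, F = 140*u*v, G = 100*v^2 + 1.
Coefficients of the second fundamental form: L = 14/sqrt(196*u^2 + 100*v^2 + 1), M = 0, N = 10/sqrt(196*u^2 + 100*v^2 + 1).
Assemble K = (LN − M²)/(EG − F²) = 140/(38416*u^4 + 39200*u^2*v^2 + 392*u^2 + 10000*v^4 + 200*v^2 + 1). At (u, v) = (-3, -1/2): K = 7/160205.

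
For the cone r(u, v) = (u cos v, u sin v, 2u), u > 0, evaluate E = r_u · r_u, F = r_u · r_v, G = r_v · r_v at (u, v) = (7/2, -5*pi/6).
E = 5;  F = 0;  G = 49/4

Partials: r_u = (cos(v), sin(v), 2), r_v = (-u*sin(v), u*cos(v), 0). As functions of (u, v):
  E = r_u · r_u = 5,
  F = r_u · r_v = 0,
  G = r_v · r_v = u^2.
Evaluating at (u, v) = (7/2, -5*pi/6): E = 5, F = 0, G = 49/4.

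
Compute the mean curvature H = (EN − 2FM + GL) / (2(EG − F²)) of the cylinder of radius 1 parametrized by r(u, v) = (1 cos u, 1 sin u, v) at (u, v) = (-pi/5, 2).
H = -1/2

With E = 1, F = 0, G = 1, L = -1, M = 0, N = 0, assemble
  H = (EN − 2FM + GL) / (2(EG − F²)) = -1/2.
At (u, v) = (-pi/5, 2): H = -1/2.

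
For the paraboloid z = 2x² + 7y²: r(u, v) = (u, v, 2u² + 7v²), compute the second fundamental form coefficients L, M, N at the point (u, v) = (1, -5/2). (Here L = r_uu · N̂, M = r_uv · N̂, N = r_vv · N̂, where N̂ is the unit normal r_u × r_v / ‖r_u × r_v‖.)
L = 2*sqrt(138)/207;  M = 0;  N = 7*sqrt(138)/207

Compute the unit normal N̂(u, v) = (-4*u/sqrt(16*u^2 + 196*v^2 + 1), -14*v/sqrt(16*u^2 + 196*v^2 + 1), 1/sqrt(16*u^2 + 196*v^2 + 1)), and the second partials r_uu, r_uv, r_vv. Take dot products:
  L(u, v) = r_uu · N̂ = 4/sqrt(16*u^2 + 196*v^2 + 1),
  M(u, v) = r_uv · N̂ = 0,
  N(u, v) = r_vv · N̂ = 14/sqrt(16*u^2 + 196*v^2 + 1).
Evaluating at (u, v) = (1, -5/2):
  L = 2*sqrt(138)/207, M = 0, N = 7*sqrt(138)/207.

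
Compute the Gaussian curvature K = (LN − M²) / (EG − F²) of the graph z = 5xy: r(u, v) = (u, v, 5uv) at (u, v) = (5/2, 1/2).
K = -100/106929

Coefficients of the first fundamental form: E = 25*v^2 + 1, F = 25*u*v, G = 25*u^2 + 1.
Coefficients of the second fundamental form: L = 0, M = 5/sqrt(25*u^2 + 25*v^2 + 1), N = 0.
Assemble K = (LN − M²)/(EG − F²) = -25/(625*u^4 + 1250*u^2*v^2 + 50*u^2 + 625*v^4 + 50*v^2 + 1). At (u, v) = (5/2, 1/2): K = -100/106929.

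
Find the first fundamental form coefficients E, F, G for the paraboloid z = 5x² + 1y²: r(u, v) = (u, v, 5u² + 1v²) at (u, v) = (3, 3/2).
E = 901;  F = 90;  G = 10

Partials: r_u = (1, 0, 10*u), r_v = (0, 1, 2*v). As functions of (u, v):
  E = r_u · r_u = 100*u^2 + 1,
  F = r_u · r_v = 20*u*v,
  G = r_v · r_v = 4*v^2 + 1.
Evaluating at (u, v) = (3, 3/2): E = 901, F = 90, G = 10.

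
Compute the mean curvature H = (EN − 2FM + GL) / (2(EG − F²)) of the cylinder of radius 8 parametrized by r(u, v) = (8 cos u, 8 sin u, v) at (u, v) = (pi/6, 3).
H = -1/16

With E = 64, F = 0, G = 1, L = -8, M = 0, N = 0, assemble
  H = (EN − 2FM + GL) / (2(EG − F²)) = -1/16.
At (u, v) = (pi/6, 3): H = -1/16.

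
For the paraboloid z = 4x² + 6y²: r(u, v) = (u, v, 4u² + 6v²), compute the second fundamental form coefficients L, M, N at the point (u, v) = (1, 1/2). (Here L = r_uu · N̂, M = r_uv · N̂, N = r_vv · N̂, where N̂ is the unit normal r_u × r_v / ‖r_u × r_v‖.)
L = 8*sqrt(101)/101;  M = 0;  N = 12*sqrt(101)/101

Compute the unit normal N̂(u, v) = (-8*u/sqrt(64*u^2 + 144*v^2 + 1), -12*v/sqrt(64*u^2 + 144*v^2 + 1), 1/sqrt(64*u^2 + 144*v^2 + 1)), and the second partials r_uu, r_uv, r_vv. Take dot products:
  L(u, v) = r_uu · N̂ = 8/sqrt(64*u^2 + 144*v^2 + 1),
  M(u, v) = r_uv · N̂ = 0,
  N(u, v) = r_vv · N̂ = 12/sqrt(64*u^2 + 144*v^2 + 1).
Evaluating at (u, v) = (1, 1/2):
  L = 8*sqrt(101)/101, M = 0, N = 12*sqrt(101)/101.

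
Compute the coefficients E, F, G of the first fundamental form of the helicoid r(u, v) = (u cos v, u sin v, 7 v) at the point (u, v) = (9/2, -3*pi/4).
E = 1;  F = 0;  G = 277/4

Partials: r_u = (cos(v), sin(v), 0), r_v = (-u*sin(v), u*cos(v), 7). As functions of (u, v):
  E = r_u · r_u = 1,
  F = r_u · r_v = 0,
  G = r_v · r_v = u^2 + 49.
Evaluating at (u, v) = (9/2, -3*pi/4): E = 1, F = 0, G = 277/4.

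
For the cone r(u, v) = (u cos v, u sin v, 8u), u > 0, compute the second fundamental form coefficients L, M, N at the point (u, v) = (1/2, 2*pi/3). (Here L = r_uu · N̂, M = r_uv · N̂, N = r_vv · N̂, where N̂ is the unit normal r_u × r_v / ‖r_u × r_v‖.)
L = 0;  M = 0;  N = 4*sqrt(65)/65

Compute the unit normal N̂(u, v) = (-8*sqrt(65)*u*cos(v)/(65*Abs(u)), -8*sqrt(65)*u*sin(v)/(65*Abs(u)), sqrt(65)*u/(65*Abs(u))), and the second partials r_uu, r_uv, r_vv. Take dot products:
  L(u, v) = r_uu · N̂ = 0,
  M(u, v) = r_uv · N̂ = 0,
  N(u, v) = r_vv · N̂ = 8*sqrt(65)*u^2/(65*Abs(u)).
Evaluating at (u, v) = (1/2, 2*pi/3):
  L = 0, M = 0, N = 4*sqrt(65)/65.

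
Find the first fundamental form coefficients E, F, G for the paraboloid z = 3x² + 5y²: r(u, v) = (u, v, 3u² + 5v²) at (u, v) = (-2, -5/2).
E = 145;  F = 300;  G = 626

Partials: r_u = (1, 0, 6*u), r_v = (0, 1, 10*v). As functions of (u, v):
  E = r_u · r_u = 36*u^2 + 1,
  F = r_u · r_v = 60*u*v,
  G = r_v · r_v = 100*v^2 + 1.
Evaluating at (u, v) = (-2, -5/2): E = 145, F = 300, G = 626.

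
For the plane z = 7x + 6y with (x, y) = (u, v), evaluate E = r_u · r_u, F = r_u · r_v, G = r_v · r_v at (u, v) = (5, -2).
E = 50;  F = 42;  G = 37

Partials: r_u = (1, 0, 7), r_v = (0, 1, 6). As functions of (u, v):
  E = r_u · r_u = 50,
  F = r_u · r_v = 42,
  G = r_v · r_v = 37.
Evaluating at (u, v) = (5, -2): E = 50, F = 42, G = 37.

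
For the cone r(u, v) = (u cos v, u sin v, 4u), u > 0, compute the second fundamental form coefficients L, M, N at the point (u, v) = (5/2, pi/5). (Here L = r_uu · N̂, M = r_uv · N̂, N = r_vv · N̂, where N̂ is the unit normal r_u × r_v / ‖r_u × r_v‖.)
L = 0;  M = 0;  N = 10*sqrt(17)/17

Compute the unit normal N̂(u, v) = (-4*sqrt(17)*u*cos(v)/(17*Abs(u)), -4*sqrt(17)*u*sin(v)/(17*Abs(u)), sqrt(17)*u/(17*Abs(u))), and the second partials r_uu, r_uv, r_vv. Take dot products:
  L(u, v) = r_uu · N̂ = 0,
  M(u, v) = r_uv · N̂ = 0,
  N(u, v) = r_vv · N̂ = 4*sqrt(17)*u^2/(17*Abs(u)).
Evaluating at (u, v) = (5/2, pi/5):
  L = 0, M = 0, N = 10*sqrt(17)/17.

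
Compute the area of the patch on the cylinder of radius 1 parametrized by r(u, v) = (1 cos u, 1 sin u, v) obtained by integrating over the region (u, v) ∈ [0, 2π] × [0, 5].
Area = 10*pi

Area = ∫∫ √(EG − F²) du dv with √(EG − F²) = 1. Integrating over [0, 2π] × [0, 5] gives 10*pi.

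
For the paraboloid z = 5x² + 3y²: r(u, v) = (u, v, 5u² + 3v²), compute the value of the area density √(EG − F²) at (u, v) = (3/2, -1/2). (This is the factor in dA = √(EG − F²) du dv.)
√(EG − F²)|_{(3/2, -1/2)} = sqrt(235)

E = 100*u^2 + 1, F = 60*u*v, G = 36*v^2 + 1, so EG − F² = 100*u^2 + 36*v^2 + 1. Taking the positive square root: √(EG − F²) = sqrt(100*u^2 + 36*v^2 + 1). At (u, v) = (3/2, -1/2): sqrt(235).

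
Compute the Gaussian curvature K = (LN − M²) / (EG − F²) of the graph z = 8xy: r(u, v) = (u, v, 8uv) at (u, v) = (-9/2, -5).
K = -64/8392609

Coefficients of the first fundamental form: E = 64*v^2 + 1, F = 64*u*v, G = 64*u^2 + 1.
Coefficients of the second fundamental form: L = 0, M = 8/sqrt(64*u^2 + 64*v^2 + 1), N = 0.
Assemble K = (LN − M²)/(EG − F²) = -64/(4096*u^4 + 8192*u^2*v^2 + 128*u^2 + 4096*v^4 + 128*v^2 + 1). At (u, v) = (-9/2, -5): K = -64/8392609.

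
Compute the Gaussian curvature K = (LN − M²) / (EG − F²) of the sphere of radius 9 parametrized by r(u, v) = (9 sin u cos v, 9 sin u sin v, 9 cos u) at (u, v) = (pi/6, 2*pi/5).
K = 1/81

Coefficients of the first fundamental form: E = 81, F = 0, G = 81*sin(u)^2.
Coefficients of the second fundamental form: L = -9*sin(u)/Abs(sin(u)), M = 0, N = -9*sin(u)^3/Abs(sin(u)).
Assemble K = (LN − M²)/(EG − F²) = 1/81. At (u, v) = (pi/6, 2*pi/5): K = 1/81.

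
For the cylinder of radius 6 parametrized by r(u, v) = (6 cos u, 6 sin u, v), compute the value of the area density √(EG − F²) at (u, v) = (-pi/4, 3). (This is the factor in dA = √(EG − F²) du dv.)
√(EG − F²)|_{(-pi/4, 3)} = 6

E = 36, F = 0, G = 1, so EG − F² = 36. Taking the positive square root: √(EG − F²) = 6. At (u, v) = (-pi/4, 3): 6.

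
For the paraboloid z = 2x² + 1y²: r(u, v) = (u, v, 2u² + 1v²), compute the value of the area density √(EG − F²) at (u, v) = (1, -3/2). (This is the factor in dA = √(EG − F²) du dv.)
√(EG − F²)|_{(1, -3/2)} = sqrt(26)

E = 16*u^2 + 1, F = 8*u*v, G = 4*v^2 + 1, so EG − F² = 16*u^2 + 4*v^2 + 1. Taking the positive square root: √(EG − F²) = sqrt(16*u^2 + 4*v^2 + 1). At (u, v) = (1, -3/2): sqrt(26).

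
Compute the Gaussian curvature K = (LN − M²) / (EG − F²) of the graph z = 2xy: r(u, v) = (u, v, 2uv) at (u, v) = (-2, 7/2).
K = -1/1089

Coefficients of the first fundamental form: E = 4*v^2 + 1, F = 4*u*v, G = 4*u^2 + 1.
Coefficients of the second fundamental form: L = 0, M = 2/sqrt(4*u^2 + 4*v^2 + 1), N = 0.
Assemble K = (LN − M²)/(EG − F²) = -4/(16*u^4 + 32*u^2*v^2 + 8*u^2 + 16*v^4 + 8*v^2 + 1). At (u, v) = (-2, 7/2): K = -1/1089.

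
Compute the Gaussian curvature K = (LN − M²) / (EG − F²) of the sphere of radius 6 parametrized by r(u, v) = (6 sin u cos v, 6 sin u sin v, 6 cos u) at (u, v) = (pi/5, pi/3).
K = 1/36

Coefficients of the first fundamental form: E = 36, F = 0, G = 36*sin(u)^2.
Coefficients of the second fundamental form: L = -6*sin(u)/Abs(sin(u)), M = 0, N = -6*sin(u)^3/Abs(sin(u)).
Assemble K = (LN − M²)/(EG − F²) = 1/36. At (u, v) = (pi/5, pi/3): K = 1/36.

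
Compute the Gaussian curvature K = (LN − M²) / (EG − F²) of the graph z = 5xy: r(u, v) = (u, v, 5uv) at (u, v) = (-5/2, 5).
K = -400/9790641

Coefficients of the first fundamental form: E = 25*v^2 + 1, F = 25*u*v, G = 25*u^2 + 1.
Coefficients of the second fundamental form: L = 0, M = 5/sqrt(25*u^2 + 25*v^2 + 1), N = 0.
Assemble K = (LN − M²)/(EG − F²) = -25/(625*u^4 + 1250*u^2*v^2 + 50*u^2 + 625*v^4 + 50*v^2 + 1). At (u, v) = (-5/2, 5): K = -400/9790641.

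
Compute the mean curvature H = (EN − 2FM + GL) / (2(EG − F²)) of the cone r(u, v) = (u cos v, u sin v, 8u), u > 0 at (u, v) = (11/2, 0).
H = 8*sqrt(65)/715

With E = 65, F = 0, G = u^2, L = 0, M = 0, N = 8*sqrt(65)*u^2/(65*Abs(u)), assemble
  H = (EN − 2FM + GL) / (2(EG − F²)) = 4*sqrt(65)/(65*Abs(u)).
At (u, v) = (11/2, 0): H = 8*sqrt(65)/715.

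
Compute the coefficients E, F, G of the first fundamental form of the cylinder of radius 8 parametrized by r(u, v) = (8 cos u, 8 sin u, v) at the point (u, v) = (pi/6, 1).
E = 64;  F = 0;  G = 1

Partials: r_u = (-8*sin(u), 8*cos(u), 0), r_v = (0, 0, 1). As functions of (u, v):
  E = r_u · r_u = 64,
  F = r_u · r_v = 0,
  G = r_v · r_v = 1.
Evaluating at (u, v) = (pi/6, 1): E = 64, F = 0, G = 1.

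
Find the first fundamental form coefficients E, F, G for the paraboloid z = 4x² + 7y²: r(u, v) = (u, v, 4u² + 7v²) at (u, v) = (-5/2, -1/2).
E = 401;  F = 140;  G = 50

Partials: r_u = (1, 0, 8*u), r_v = (0, 1, 14*v). As functions of (u, v):
  E = r_u · r_u = 64*u^2 + 1,
  F = r_u · r_v = 112*u*v,
  G = r_v · r_v = 196*v^2 + 1.
Evaluating at (u, v) = (-5/2, -1/2): E = 401, F = 140, G = 50.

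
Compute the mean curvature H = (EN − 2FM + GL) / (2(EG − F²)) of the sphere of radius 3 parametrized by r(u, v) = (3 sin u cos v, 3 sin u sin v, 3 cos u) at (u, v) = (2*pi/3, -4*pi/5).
H = -1/3

With E = 9, F = 0, G = 9*sin(u)^2, L = -3*sin(u)/Abs(sin(u)), M = 0, N = -3*sin(u)^3/Abs(sin(u)), assemble
  H = (EN − 2FM + GL) / (2(EG − F²)) = -sin(u)/(3*Abs(sin(u))).
At (u, v) = (2*pi/3, -4*pi/5): H = -1/3.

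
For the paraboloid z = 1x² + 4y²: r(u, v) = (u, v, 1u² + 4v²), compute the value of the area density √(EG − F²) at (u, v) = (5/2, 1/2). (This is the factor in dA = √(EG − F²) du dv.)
√(EG − F²)|_{(5/2, 1/2)} = sqrt(42)

E = 4*u^2 + 1, F = 16*u*v, G = 64*v^2 + 1, so EG − F² = 4*u^2 + 64*v^2 + 1. Taking the positive square root: √(EG − F²) = sqrt(4*u^2 + 64*v^2 + 1). At (u, v) = (5/2, 1/2): sqrt(42).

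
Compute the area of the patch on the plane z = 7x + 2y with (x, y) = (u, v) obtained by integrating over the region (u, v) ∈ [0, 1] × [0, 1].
Area = 3*sqrt(6)

Area = ∫∫ √(EG − F²) du dv with √(EG − F²) = 3*sqrt(6). Integrating over [0, 1] × [0, 1] gives 3*sqrt(6).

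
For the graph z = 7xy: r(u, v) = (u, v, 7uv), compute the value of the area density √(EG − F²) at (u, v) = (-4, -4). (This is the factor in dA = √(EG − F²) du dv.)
√(EG − F²)|_{(-4, -4)} = sqrt(1569)

E = 49*v^2 + 1, F = 49*u*v, G = 49*u^2 + 1, so EG − F² = 49*u^2 + 49*v^2 + 1. Taking the positive square root: √(EG − F²) = sqrt(49*u^2 + 49*v^2 + 1). At (u, v) = (-4, -4): sqrt(1569).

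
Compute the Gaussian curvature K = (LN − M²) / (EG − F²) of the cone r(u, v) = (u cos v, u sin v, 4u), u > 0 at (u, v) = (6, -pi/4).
K = 0

Coefficients of the first fundamental form: E = 17, F = 0, G = u^2.
Coefficients of the second fundamental form: L = 0, M = 0, N = 4*sqrt(17)*u^2/(17*Abs(u)).
Assemble K = (LN − M²)/(EG − F²) = 0. At (u, v) = (6, -pi/4): K = 0.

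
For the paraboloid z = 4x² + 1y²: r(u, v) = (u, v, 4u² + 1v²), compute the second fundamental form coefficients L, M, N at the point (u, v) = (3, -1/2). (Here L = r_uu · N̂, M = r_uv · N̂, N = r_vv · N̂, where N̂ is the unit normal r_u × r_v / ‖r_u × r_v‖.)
L = 4*sqrt(2)/17;  M = 0;  N = sqrt(2)/17

Compute the unit normal N̂(u, v) = (-8*u/sqrt(64*u^2 + 4*v^2 + 1), -2*v/sqrt(64*u^2 + 4*v^2 + 1), 1/sqrt(64*u^2 + 4*v^2 + 1)), and the second partials r_uu, r_uv, r_vv. Take dot products:
  L(u, v) = r_uu · N̂ = 8/sqrt(64*u^2 + 4*v^2 + 1),
  M(u, v) = r_uv · N̂ = 0,
  N(u, v) = r_vv · N̂ = 2/sqrt(64*u^2 + 4*v^2 + 1).
Evaluating at (u, v) = (3, -1/2):
  L = 4*sqrt(2)/17, M = 0, N = sqrt(2)/17.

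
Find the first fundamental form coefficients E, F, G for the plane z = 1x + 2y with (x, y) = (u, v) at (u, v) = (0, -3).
E = 2;  F = 2;  G = 5

Partials: r_u = (1, 0, 1), r_v = (0, 1, 2). As functions of (u, v):
  E = r_u · r_u = 2,
  F = r_u · r_v = 2,
  G = r_v · r_v = 5.
Evaluating at (u, v) = (0, -3): E = 2, F = 2, G = 5.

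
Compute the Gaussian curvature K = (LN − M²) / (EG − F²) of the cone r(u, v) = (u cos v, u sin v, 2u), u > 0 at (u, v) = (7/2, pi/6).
K = 0

Coefficients of the first fundamental form: E = 5, F = 0, G = u^2.
Coefficients of the second fundamental form: L = 0, M = 0, N = 2*sqrt(5)*u^2/(5*Abs(u)).
Assemble K = (LN − M²)/(EG − F²) = 0. At (u, v) = (7/2, pi/6): K = 0.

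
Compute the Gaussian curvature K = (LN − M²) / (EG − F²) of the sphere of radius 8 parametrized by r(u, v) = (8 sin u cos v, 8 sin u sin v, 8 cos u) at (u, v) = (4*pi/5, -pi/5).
K = 1/64

Coefficients of the first fundamental form: E = 64, F = 0, G = 64*sin(u)^2.
Coefficients of the second fundamental form: L = -8*sin(u)/Abs(sin(u)), M = 0, N = -8*sin(u)^3/Abs(sin(u)).
Assemble K = (LN − M²)/(EG − F²) = 1/64. At (u, v) = (4*pi/5, -pi/5): K = 1/64.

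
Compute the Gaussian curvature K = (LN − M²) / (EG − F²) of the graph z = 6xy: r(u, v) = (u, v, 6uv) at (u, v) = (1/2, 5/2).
K = -36/55225

Coefficients of the first fundamental form: E = 36*v^2 + 1, F = 36*u*v, G = 36*u^2 + 1.
Coefficients of the second fundamental form: L = 0, M = 6/sqrt(36*u^2 + 36*v^2 + 1), N = 0.
Assemble K = (LN − M²)/(EG − F²) = -36/(1296*u^4 + 2592*u^2*v^2 + 72*u^2 + 1296*v^4 + 72*v^2 + 1). At (u, v) = (1/2, 5/2): K = -36/55225.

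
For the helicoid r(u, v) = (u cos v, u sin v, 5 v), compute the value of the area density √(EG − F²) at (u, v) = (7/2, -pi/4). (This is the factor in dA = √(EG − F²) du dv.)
√(EG − F²)|_{(7/2, -pi/4)} = sqrt(149)/2

E = 1, F = 0, G = u^2 + 25, so EG − F² = u^2 + 25. Taking the positive square root: √(EG − F²) = sqrt(u^2 + 25). At (u, v) = (7/2, -pi/4): sqrt(149)/2.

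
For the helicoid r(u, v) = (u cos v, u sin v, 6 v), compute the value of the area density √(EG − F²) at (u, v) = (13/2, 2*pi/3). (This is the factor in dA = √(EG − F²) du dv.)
√(EG − F²)|_{(13/2, 2*pi/3)} = sqrt(313)/2

E = 1, F = 0, G = u^2 + 36, so EG − F² = u^2 + 36. Taking the positive square root: √(EG − F²) = sqrt(u^2 + 36). At (u, v) = (13/2, 2*pi/3): sqrt(313)/2.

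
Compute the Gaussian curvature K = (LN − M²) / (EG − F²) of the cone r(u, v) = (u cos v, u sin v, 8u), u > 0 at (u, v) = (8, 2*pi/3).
K = 0

Coefficients of the first fundamental form: E = 65, F = 0, G = u^2.
Coefficients of the second fundamental form: L = 0, M = 0, N = 8*sqrt(65)*u^2/(65*Abs(u)).
Assemble K = (LN − M²)/(EG − F²) = 0. At (u, v) = (8, 2*pi/3): K = 0.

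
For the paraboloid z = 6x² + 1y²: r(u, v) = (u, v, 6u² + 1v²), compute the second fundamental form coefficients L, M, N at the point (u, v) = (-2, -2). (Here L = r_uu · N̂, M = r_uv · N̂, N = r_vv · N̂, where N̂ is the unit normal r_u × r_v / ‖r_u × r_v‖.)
L = 12*sqrt(593)/593;  M = 0;  N = 2*sqrt(593)/593

Compute the unit normal N̂(u, v) = (-12*u/sqrt(144*u^2 + 4*v^2 + 1), -2*v/sqrt(144*u^2 + 4*v^2 + 1), 1/sqrt(144*u^2 + 4*v^2 + 1)), and the second partials r_uu, r_uv, r_vv. Take dot products:
  L(u, v) = r_uu · N̂ = 12/sqrt(144*u^2 + 4*v^2 + 1),
  M(u, v) = r_uv · N̂ = 0,
  N(u, v) = r_vv · N̂ = 2/sqrt(144*u^2 + 4*v^2 + 1).
Evaluating at (u, v) = (-2, -2):
  L = 12*sqrt(593)/593, M = 0, N = 2*sqrt(593)/593.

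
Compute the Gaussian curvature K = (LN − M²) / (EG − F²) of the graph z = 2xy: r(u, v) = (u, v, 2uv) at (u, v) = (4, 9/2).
K = -1/5329

Coefficients of the first fundamental form: E = 4*v^2 + 1, F = 4*u*v, G = 4*u^2 + 1.
Coefficients of the second fundamental form: L = 0, M = 2/sqrt(4*u^2 + 4*v^2 + 1), N = 0.
Assemble K = (LN − M²)/(EG − F²) = -4/(16*u^4 + 32*u^2*v^2 + 8*u^2 + 16*v^4 + 8*v^2 + 1). At (u, v) = (4, 9/2): K = -1/5329.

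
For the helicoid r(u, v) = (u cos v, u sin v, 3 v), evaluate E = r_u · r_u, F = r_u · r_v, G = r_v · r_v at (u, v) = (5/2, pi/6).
E = 1;  F = 0;  G = 61/4

Partials: r_u = (cos(v), sin(v), 0), r_v = (-u*sin(v), u*cos(v), 3). As functions of (u, v):
  E = r_u · r_u = 1,
  F = r_u · r_v = 0,
  G = r_v · r_v = u^2 + 9.
Evaluating at (u, v) = (5/2, pi/6): E = 1, F = 0, G = 61/4.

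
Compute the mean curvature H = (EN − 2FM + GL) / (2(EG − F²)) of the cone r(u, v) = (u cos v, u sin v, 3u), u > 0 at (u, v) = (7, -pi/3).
H = 3*sqrt(10)/140

With E = 10, F = 0, G = u^2, L = 0, M = 0, N = 3*sqrt(10)*u^2/(10*Abs(u)), assemble
  H = (EN − 2FM + GL) / (2(EG − F²)) = 3*sqrt(10)/(20*Abs(u)).
At (u, v) = (7, -pi/3): H = 3*sqrt(10)/140.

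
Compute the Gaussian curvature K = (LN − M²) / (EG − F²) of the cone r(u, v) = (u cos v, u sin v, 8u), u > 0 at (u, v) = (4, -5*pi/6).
K = 0

Coefficients of the first fundamental form: E = 65, F = 0, G = u^2.
Coefficients of the second fundamental form: L = 0, M = 0, N = 8*sqrt(65)*u^2/(65*Abs(u)).
Assemble K = (LN − M²)/(EG − F²) = 0. At (u, v) = (4, -5*pi/6): K = 0.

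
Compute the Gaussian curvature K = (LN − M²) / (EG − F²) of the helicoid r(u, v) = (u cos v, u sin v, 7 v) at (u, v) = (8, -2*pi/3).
K = -49/12769

Coefficients of the first fundamental form: E = 1, F = 0, G = u^2 + 49.
Coefficients of the second fundamental form: L = 0, M = -7/sqrt(u^2 + 49), N = 0.
Assemble K = (LN − M²)/(EG − F²) = -49/(u^2 + 49)^2. At (u, v) = (8, -2*pi/3): K = -49/12769.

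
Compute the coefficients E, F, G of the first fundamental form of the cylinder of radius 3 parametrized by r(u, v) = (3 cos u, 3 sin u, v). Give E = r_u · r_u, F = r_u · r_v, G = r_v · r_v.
E = 9;  F = 0;  G = 1

Compute partials: r_u = (-3*sin(u), 3*cos(u), 0), r_v = (0, 0, 1). Then
  E = r_u · r_u = 9,
  F = r_u · r_v = 0,
  G = r_v · r_v = 1.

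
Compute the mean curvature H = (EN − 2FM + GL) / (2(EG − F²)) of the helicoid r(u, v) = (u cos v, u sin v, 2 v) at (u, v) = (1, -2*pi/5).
H = 0

With E = 1, F = 0, G = u^2 + 4, L = 0, M = -2/sqrt(u^2 + 4), N = 0, assemble
  H = (EN − 2FM + GL) / (2(EG − F²)) = 0.
At (u, v) = (1, -2*pi/5): H = 0.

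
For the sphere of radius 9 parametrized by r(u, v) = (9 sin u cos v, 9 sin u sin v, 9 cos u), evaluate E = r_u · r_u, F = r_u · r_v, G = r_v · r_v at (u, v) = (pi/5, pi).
E = 81;  F = 0;  G = 405/8 - 81*sqrt(5)/8

Partials: r_u = (9*cos(u)*cos(v), 9*sin(v)*cos(u), -9*sin(u)), r_v = (-9*sin(u)*sin(v), 9*sin(u)*cos(v), 0). As functions of (u, v):
  E = r_u · r_u = 81,
  F = r_u · r_v = 0,
  G = r_v · r_v = 81*sin(u)^2.
Evaluating at (u, v) = (pi/5, pi): E = 81, F = 0, G = 405/8 - 81*sqrt(5)/8.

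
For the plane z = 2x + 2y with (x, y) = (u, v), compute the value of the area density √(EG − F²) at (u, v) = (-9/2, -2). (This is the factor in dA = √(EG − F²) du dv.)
√(EG − F²)|_{(-9/2, -2)} = 3

E = 5, F = 4, G = 5, so EG − F² = 9. Taking the positive square root: √(EG − F²) = 3. At (u, v) = (-9/2, -2): 3.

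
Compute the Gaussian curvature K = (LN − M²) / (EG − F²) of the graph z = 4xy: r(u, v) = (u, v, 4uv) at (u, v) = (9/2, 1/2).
K = -16/108241

Coefficients of the first fundamental form: E = 16*v^2 + 1, F = 16*u*v, G = 16*u^2 + 1.
Coefficients of the second fundamental form: L = 0, M = 4/sqrt(16*u^2 + 16*v^2 + 1), N = 0.
Assemble K = (LN − M²)/(EG − F²) = -16/(256*u^4 + 512*u^2*v^2 + 32*u^2 + 256*v^4 + 32*v^2 + 1). At (u, v) = (9/2, 1/2): K = -16/108241.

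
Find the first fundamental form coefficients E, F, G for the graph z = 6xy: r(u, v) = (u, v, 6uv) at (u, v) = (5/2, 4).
E = 577;  F = 360;  G = 226

Partials: r_u = (1, 0, 6*v), r_v = (0, 1, 6*u). As functions of (u, v):
  E = r_u · r_u = 36*v^2 + 1,
  F = r_u · r_v = 36*u*v,
  G = r_v · r_v = 36*u^2 + 1.
Evaluating at (u, v) = (5/2, 4): E = 577, F = 360, G = 226.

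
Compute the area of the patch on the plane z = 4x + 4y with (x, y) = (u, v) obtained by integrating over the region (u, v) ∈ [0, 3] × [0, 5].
Area = 15*sqrt(33)

Area = ∫∫ √(EG − F²) du dv with √(EG − F²) = sqrt(33). Integrating over [0, 3] × [0, 5] gives 15*sqrt(33).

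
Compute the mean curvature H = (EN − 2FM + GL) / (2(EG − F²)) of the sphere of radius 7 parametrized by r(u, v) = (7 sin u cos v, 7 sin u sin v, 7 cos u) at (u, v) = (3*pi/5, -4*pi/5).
H = -1/7

With E = 49, F = 0, G = 49*sin(u)^2, L = -7*sin(u)/Abs(sin(u)), M = 0, N = -7*sin(u)^3/Abs(sin(u)), assemble
  H = (EN − 2FM + GL) / (2(EG − F²)) = -sin(u)/(7*Abs(sin(u))).
At (u, v) = (3*pi/5, -4*pi/5): H = -1/7.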